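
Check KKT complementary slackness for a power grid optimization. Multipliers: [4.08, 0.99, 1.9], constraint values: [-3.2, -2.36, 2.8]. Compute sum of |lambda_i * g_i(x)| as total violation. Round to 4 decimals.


KKT complementary slackness check:
lambda_1 * g_1 = 4.08 * -3.2 = -13.056
lambda_2 * g_2 = 0.99 * -2.36 = -2.3364
lambda_3 * g_3 = 1.9 * 2.8 = 5.32
Total violation = 13.056 + 2.3364 + 5.32 = 20.7124


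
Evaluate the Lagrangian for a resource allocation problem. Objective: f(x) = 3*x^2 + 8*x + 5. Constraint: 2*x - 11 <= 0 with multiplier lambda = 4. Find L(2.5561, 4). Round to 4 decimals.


Step 1: Evaluate f(x).
f(2.5561) = 3*2.5561^2 + 8*2.5561 + 5 = 45.0497
Step 2: Evaluate g(x).
g(2.5561) = 2*2.5561 - 11 = -5.8878
Step 3: Compute Lagrangian.
L = 45.0497 + 4*-5.8878 = 21.4985


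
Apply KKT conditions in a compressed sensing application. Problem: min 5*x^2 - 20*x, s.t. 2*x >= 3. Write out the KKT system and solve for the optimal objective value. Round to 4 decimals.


Step 1: Try lambda = 0 (constraint inactive).
Stationarity: 2*5*x - 20 = 0
x* = 20/(2*5) = 2.0
Check constraint: 2*2.0 = 4.0 >= 3 -- satisfied.
Step 2: Compute optimal value.
f(x*) = 5*2.0^2 - 20*2.0 = -20.0


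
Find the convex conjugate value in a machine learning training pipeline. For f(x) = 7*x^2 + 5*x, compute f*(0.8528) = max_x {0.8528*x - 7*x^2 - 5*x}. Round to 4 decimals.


f*(y) = sup_x {y*x - a*x^2 - b*x} = sup_x {(y-b)*x - a*x^2}
FOC: (y - b) - 2a*x = 0 => x* = (y - b)/(2a)
x* = (0.8528 - 5)/(2*7) = -0.2962
f*(0.8528) = (y-b)^2/(4a) = (0.8528 - 5)^2/(4*7)
= 17.1993/28 = 0.6143


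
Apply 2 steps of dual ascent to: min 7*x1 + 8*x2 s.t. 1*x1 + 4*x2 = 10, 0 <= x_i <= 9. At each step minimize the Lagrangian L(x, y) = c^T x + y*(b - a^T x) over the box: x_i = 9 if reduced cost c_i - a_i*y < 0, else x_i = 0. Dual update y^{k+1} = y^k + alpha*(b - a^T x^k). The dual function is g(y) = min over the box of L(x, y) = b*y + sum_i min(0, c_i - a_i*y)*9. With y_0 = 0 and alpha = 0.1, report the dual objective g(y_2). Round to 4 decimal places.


Dual ascent for LP: min 7*x1 + 8*x2, 1*x1 + 4*x2 = 10, 0 <= x_i <= 9
Step 1: y^k = 0.0, reduced costs: (7.0, 8.0)
  x^k = (0.0, 0.0), subgradient = b - a^T x = 10.0
  y^{k+1} = 0.0 + 0.1*10.0 = 1.0
Step 2: y^k = 1.0, reduced costs: (6.0, 4.0)
  x^k = (0.0, 0.0), subgradient = b - a^T x = 10.0
  y^{k+1} = 1.0 + 0.1*10.0 = 2.0
Dual objective at y_2 = 2.0: reduced costs (5.0, 0.0), box minimizer x = (0.0, 0.0)
g(y_2) = b*y + (c1 - a1*y)*x1 + (c2 - a2*y)*x2 = 10*2.0 + 5.0*0.0 + 0.0*0.0 = 20.0 + 0.0 + 0.0 = 20.0


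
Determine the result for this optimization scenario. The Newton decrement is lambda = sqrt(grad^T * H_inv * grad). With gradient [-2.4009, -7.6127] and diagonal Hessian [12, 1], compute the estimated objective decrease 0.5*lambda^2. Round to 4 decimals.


Step 1: H is diagonal, so H^(-1) * g = [-0.2001, -7.6127].
Step 2: g^T H^(-1) g = sum_i g_i^2 / H_ii
  = (-2.4009)^2/12 + (-7.6127)^2/1
  = 0.4804 + 57.9532 = 58.4336
Step 3: Objective decrease = 0.5 * g^T H^(-1) g = 29.2168


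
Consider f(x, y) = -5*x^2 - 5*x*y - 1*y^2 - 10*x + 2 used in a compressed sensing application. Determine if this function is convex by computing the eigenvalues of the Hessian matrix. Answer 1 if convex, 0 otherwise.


The Hessian of f(x,y) = -5*x^2 - 5*x*y - 1*y^2 - 10*x + 2 is:
H = [[-10, -5], [-5, -2]]
Trace = -10 - 2 = -12
Determinant = -10*-2 - (-5)^2 = -5
Discriminant = (-12)^2 - 4*-5 = 164.0
Eigenvalues: lambda_1 = -12.4031, lambda_2 = 0.4031
The function is not convex.

0


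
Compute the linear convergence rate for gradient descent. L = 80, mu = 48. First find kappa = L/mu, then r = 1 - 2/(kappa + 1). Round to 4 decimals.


Step 1: Compute the condition number.
kappa = L/mu = 80/48 = 1.6667
Step 2: Compute the convergence rate.
r = 1 - 2/(kappa + 1) = 1 - 2*mu/(L + mu) = (L - mu)/(L + mu) = 32/128 = 0.25


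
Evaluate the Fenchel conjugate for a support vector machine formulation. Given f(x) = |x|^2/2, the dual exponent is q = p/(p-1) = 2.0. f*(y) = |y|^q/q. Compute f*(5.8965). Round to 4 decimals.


The conjugate exponent q satisfies 1/p + 1/q = 1.
p = 2, so q = 2/(2 - 1) = 2.0
|y|^q = 5.8965^2.0 = 34.7687
f*(5.8965) = 34.7687 / 2.0 = 17.3844


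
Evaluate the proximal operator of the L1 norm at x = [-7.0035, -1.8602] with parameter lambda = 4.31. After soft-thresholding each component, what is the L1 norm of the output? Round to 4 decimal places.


Soft-thresholding with lambda = 4.31:
prox(-7.0035) = sign(-7.0035)*max(|-7.0035| - 4.31, 0) = -2.6935
prox(-1.8602) = sign(-1.8602)*max(|-1.8602| - 4.31, 0) = 0.0
prox(x) = [-2.6935, 0.0]
||prox(x)||_1 = 2.6935 + 0.0 = 2.6935


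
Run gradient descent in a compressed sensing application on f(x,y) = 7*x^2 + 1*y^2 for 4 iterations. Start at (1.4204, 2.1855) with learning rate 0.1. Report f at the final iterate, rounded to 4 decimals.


Gradient descent on f(x,y) = 7*x^2 + 1*y^2.
Starting point: (1.4204, 2.1855), alpha = 0.1
Step 1: grad_x = 2*7*1.4204 = 19.8856, grad_y = 2*1*2.1855 = 4.371
  x_1 = 1.4204 - 0.1*19.8856 = -0.5682
  y_1 = 2.1855 - 0.1*4.371 = 1.7484
Step 2: grad_x = 2*7*-0.5682 = -7.9542, grad_y = 2*1*1.7484 = 3.4968
  x_2 = -0.5682 - 0.1*-7.9542 = 0.2273
  y_2 = 1.7484 - 0.1*3.4968 = 1.3987
Step 3: grad_x = 2*7*0.2273 = 3.1817, grad_y = 2*1*1.3987 = 2.7974
  x_3 = 0.2273 - 0.1*3.1817 = -0.0909
  y_3 = 1.3987 - 0.1*2.7974 = 1.119
Step 4: grad_x = 2*7*-0.0909 = -1.2727, grad_y = 2*1*1.119 = 2.238
  x_4 = -0.0909 - 0.1*-1.2727 = 0.0364
  y_4 = 1.119 - 0.1*2.238 = 0.8952
f(0.0364, 0.8952) = 7*0.0364^2 + 1*0.8952^2 = 0.8106


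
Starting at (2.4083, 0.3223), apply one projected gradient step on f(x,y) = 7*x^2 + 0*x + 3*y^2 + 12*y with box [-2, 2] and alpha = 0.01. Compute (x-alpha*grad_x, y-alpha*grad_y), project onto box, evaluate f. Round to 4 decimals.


Step 1: Compute gradient at (2.4083, 0.3223).
grad_x = 2*7*2.4083 + 0 = 33.7162
grad_y = 2*3*0.3223 + 12 = 13.9338
Step 2: Gradient step.
x_raw = 2.4083 - 0.01*33.7162 = 2.0711
y_raw = 0.3223 - 0.01*13.9338 = 0.183
Step 3: Project onto [-2, 2].
x_proj = clip(2.0711) = 2.0
y_proj = clip(0.183) = 0.183
Step 4: Evaluate f.
f(2.0, 0.183) = 30.296


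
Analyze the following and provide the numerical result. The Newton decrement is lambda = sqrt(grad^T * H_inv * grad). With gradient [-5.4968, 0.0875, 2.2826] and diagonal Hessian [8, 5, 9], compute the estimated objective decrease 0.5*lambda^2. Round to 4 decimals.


Step 1: H is diagonal, so H^(-1) * g = [-0.6871, 0.0175, 0.2536].
Step 2: g^T H^(-1) g = sum_i g_i^2 / H_ii
  = (-5.4968)^2/8 + (0.0875)^2/5 + (2.2826)^2/9
  = 3.7769 + 0.0015 + 0.5789 = 4.3573
Step 3: Objective decrease = 0.5 * g^T H^(-1) g = 2.1787


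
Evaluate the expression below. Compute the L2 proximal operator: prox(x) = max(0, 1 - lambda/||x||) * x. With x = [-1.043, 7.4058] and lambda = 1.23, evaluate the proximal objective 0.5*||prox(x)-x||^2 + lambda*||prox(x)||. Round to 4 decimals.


Step 1: Compute ||x||.
||x|| = 7.4789
Step 2: Compute scaling factor.
scale = max(0, 1 - 1.23/7.4789) = 0.8355
Step 3: prox(x) = [-0.8715, 6.1878]
||prox(x)|| = 6.2489
Step 4: Proximal objective.
0.5*||prox-x||^2 = 0.7565
lambda*||prox|| = 7.6861
Total = 8.4426


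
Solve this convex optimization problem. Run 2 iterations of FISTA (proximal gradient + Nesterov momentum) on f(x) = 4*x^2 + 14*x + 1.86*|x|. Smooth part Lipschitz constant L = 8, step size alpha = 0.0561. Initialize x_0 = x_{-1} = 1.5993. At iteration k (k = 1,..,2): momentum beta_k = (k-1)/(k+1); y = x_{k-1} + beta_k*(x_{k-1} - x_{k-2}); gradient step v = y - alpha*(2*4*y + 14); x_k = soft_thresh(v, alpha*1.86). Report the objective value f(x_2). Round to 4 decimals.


FISTA on f(x) = 4*x^2 + 14*x + 1.86*|x|
L = 8, alpha = 0.0561
Iteration 1: beta = 0.0, y = 1.5993 + 0.0*(1.5993 - 1.5993) = 1.5993
  grad(y) = 26.7944, v = y - alpha*grad = 0.0961
  prox(v) = soft_thresh(0.0961, 0.1043) = 0.0
Iteration 2: beta = 0.3333, y = 0.0 + 0.3333*(0.0 - 1.5993) = -0.5331
  grad(y) = 9.7352, v = y - alpha*grad = -1.0792
  prox(v) = soft_thresh(-1.0792, 0.1043) = -0.9749
f(x_2) = 4*(-0.9749)^2 + 14*(-0.9749) + 1.86*|-0.9749| = -8.0336


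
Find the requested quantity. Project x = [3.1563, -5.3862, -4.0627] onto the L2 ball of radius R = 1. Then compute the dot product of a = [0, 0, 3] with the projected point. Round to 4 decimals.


Step 1: Compute ||x|| (intermediates to 6 decimals).
||x|| = sqrt(3.1563^2 + (-5.3862)^2 + (-4.0627)^2) = 7.448417
Step 2: Project.
Since ||x|| > R, scale = R/||x|| = 1/7.448417 = 0.134257, proj(x) = scale * x
proj(x) = [0.423755, -0.723135, -0.545446]
Step 3: Dot product.
a^T * proj(x) = 0*0.423755 + 0*(-0.723135) + 3*(-0.545446) = -1.6363


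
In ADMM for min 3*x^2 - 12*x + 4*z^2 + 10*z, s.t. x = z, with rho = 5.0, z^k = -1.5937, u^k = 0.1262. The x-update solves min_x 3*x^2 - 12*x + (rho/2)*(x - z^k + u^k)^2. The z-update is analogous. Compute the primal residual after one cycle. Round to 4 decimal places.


ADMM iteration with rho = 5.0, z^k = -1.5937, u^k = 0.1262
Step 1: x-update.
Minimize 3*x^2 - 12*x + (5.0/2)*(x + 1.5937 + 0.1262)^2
FOC: (2*3 + 5.0)*x = 12 + 5.0*(-1.5937 - 0.1262)
x^{k+1} = 0.3091
Step 2: z-update.
Minimize 4*z^2 + 10*z + (5.0/2)*(0.3091 - z + 0.1262)^2
FOC: (2*4 + 5.0)*z = -10 + 5.0*(0.3091 + 0.1262)
z^{k+1} = -0.6018
Step 3: u-update.
u^{k+1} = 0.1262 + 0.3091 + 0.6018 = 1.0371
Step 4: Primal residual = |0.3091 + 0.6018| = 0.9109


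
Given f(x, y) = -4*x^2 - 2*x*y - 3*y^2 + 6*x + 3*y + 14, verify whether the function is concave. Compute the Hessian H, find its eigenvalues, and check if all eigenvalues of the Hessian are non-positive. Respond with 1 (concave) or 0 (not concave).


The Hessian of f(x,y) = -4*x^2 - 2*x*y - 3*y^2 + 6*x + 3*y + 14 is:
H = [[-8, -2], [-2, -6]]
Trace = -8 - 6 = -14
Determinant = -8*-6 - (-2)^2 = 44
Discriminant = (-14)^2 - 4*44 = 20.0
Eigenvalues: lambda_1 = -9.2361, lambda_2 = -4.7639
The function is concave.

1


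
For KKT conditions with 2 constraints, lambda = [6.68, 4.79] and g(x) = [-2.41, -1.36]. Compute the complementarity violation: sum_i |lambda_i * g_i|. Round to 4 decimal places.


KKT complementary slackness check:
lambda_1 * g_1 = 6.68 * -2.41 = -16.0988
lambda_2 * g_2 = 4.79 * -1.36 = -6.5144
Total violation = 16.0988 + 6.5144 = 22.6132


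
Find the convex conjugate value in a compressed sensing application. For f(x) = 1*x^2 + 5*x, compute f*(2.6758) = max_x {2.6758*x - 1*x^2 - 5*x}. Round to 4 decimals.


f*(y) = sup_x {y*x - a*x^2 - b*x} = sup_x {(y-b)*x - a*x^2}
FOC: (y - b) - 2a*x = 0 => x* = (y - b)/(2a)
x* = (2.6758 - 5)/(2*1) = -1.1621
f*(2.6758) = (y-b)^2/(4a) = (2.6758 - 5)^2/(4*1)
= 5.4019/4 = 1.3505


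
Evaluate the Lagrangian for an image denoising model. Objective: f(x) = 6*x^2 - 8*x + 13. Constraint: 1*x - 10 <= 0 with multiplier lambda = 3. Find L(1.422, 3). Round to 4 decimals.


Step 1: Evaluate f(x).
f(1.422) = 6*1.422^2 - 8*1.422 + 13 = 13.7565
Step 2: Evaluate g(x).
g(1.422) = 1*1.422 - 10 = -8.578
Step 3: Compute Lagrangian.
L = 13.7565 + 3*-8.578 = -11.9775


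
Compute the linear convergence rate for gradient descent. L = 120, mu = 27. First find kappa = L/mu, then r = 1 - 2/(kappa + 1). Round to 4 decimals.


Step 1: Compute the condition number.
kappa = L/mu = 120/27 = 4.4444
Step 2: Compute the convergence rate.
r = 1 - 2/(kappa + 1) = 1 - 2*mu/(L + mu) = (L - mu)/(L + mu) = 93/147 = 0.6327


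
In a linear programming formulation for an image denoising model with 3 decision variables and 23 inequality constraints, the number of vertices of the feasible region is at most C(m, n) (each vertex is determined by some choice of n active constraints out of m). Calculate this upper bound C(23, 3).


Each vertex corresponds to some choice of n active constraints out of m, so the number of vertices is at most C(m, n) = m! / (n!(m-n)!).
m = 23, n = 3
Numerator: 23 * 22 * 21
Denominator: 3! = 6
C(23, 3) = 1771


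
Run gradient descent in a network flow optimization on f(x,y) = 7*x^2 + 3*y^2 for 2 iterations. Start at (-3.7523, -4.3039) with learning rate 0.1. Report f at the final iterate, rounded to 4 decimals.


Gradient descent on f(x,y) = 7*x^2 + 3*y^2.
Starting point: (-3.7523, -4.3039), alpha = 0.1
Step 1: grad_x = 2*7*-3.7523 = -52.5322, grad_y = 2*3*-4.3039 = -25.8234
  x_1 = -3.7523 - 0.1*-52.5322 = 1.5009
  y_1 = -4.3039 - 0.1*-25.8234 = -1.7216
Step 2: grad_x = 2*7*1.5009 = 21.0129, grad_y = 2*3*-1.7216 = -10.3294
  x_2 = 1.5009 - 0.1*21.0129 = -0.6004
  y_2 = -1.7216 - 0.1*-10.3294 = -0.6886
f(-0.6004, -0.6886) = 7*(-0.6004)^2 + 3*(-0.6886)^2 = 3.9457


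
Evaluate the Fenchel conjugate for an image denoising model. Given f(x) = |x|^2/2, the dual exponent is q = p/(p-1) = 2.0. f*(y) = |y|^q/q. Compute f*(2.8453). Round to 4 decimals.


The conjugate exponent q satisfies 1/p + 1/q = 1.
p = 2, so q = 2/(2 - 1) = 2.0
|y|^q = 2.8453^2.0 = 8.0957
f*(2.8453) = 8.0957 / 2.0 = 4.0479


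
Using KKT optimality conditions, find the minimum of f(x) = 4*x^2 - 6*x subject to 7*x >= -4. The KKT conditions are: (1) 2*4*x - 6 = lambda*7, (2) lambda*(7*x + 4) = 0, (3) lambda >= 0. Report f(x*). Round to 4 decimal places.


Step 1: Try lambda = 0 (constraint inactive).
Stationarity: 2*4*x - 6 = 0
x* = 6/(2*4) = 0.75
Check constraint: 7*0.75 = 5.25 >= -4 -- satisfied.
Step 2: Compute optimal value.
f(x*) = 4*0.75^2 - 6*0.75 = -2.25


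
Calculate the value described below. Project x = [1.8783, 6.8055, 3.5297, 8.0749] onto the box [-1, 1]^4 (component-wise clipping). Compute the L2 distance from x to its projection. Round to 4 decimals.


Project each component onto [-1, 1].
clip(1.8783) = 1.0, clip(6.8055) = 1.0, clip(3.5297) = 1.0, clip(8.0749) = 1.0
Projection = [1.0, 1.0, 1.0, 1.0]
Squared diffs: [0.7714, 33.7038, 6.3994, 50.0542]
Distance = sqrt(90.9288) = 9.5357


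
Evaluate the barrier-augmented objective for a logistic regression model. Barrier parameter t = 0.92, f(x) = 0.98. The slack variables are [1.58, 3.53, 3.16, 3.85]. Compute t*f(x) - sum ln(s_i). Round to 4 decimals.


Step 1: Compute log-barrier.
ln values: [0.4574, 1.2613, 1.1506, 1.3481]
phi = -(0.4574 + 1.2613 + 1.1506 + 1.3481) = -4.2174
Step 2: Compute augmented objective.
t*f(x) = 0.92*0.98 = 0.9016
Total = 0.9016 - 4.2174 = -3.3158


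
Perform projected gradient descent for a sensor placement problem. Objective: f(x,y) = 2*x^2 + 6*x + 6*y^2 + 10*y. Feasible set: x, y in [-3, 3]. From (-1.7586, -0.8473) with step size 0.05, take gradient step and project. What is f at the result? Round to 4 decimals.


Step 1: Compute gradient at (-1.7586, -0.8473).
grad_x = 2*2*-1.7586 + 6 = -1.0344
grad_y = 2*6*-0.8473 + 10 = -0.1676
Step 2: Gradient step.
x_raw = -1.7586 - 0.05*-1.0344 = -1.7069
y_raw = -0.8473 - 0.05*-0.1676 = -0.8389
Step 3: Project onto [-3, 3].
x_proj = clip(-1.7069) = -1.7069
y_proj = clip(-0.8389) = -0.8389
Step 4: Evaluate f.
f(-1.7069, -0.8389) = -8.5809


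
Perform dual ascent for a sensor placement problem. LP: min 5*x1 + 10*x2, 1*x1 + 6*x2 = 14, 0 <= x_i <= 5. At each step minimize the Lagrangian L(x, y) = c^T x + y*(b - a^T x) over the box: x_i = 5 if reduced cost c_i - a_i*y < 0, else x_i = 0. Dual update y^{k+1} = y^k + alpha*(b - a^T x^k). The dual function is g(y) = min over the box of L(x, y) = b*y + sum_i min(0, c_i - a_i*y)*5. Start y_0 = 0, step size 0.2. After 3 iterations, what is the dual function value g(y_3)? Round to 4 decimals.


Dual ascent for LP: min 5*x1 + 10*x2, 1*x1 + 6*x2 = 14, 0 <= x_i <= 5
Step 1: y^k = 0.0, reduced costs: (5.0, 10.0)
  x^k = (0.0, 0.0), subgradient = b - a^T x = 14.0
  y^{k+1} = 0.0 + 0.2*14.0 = 2.8
Step 2: y^k = 2.8, reduced costs: (2.2, -6.8)
  x^k = (0.0, 5.0), subgradient = b - a^T x = -16.0
  y^{k+1} = 2.8 + 0.2*-16.0 = -0.4
Step 3: y^k = -0.4, reduced costs: (5.4, 12.4)
  x^k = (0.0, 0.0), subgradient = b - a^T x = 14.0
  y^{k+1} = -0.4 + 0.2*14.0 = 2.4
Dual objective at y_3 = 2.4: reduced costs (2.6, -4.4), box minimizer x = (0.0, 5.0)
g(y_3) = b*y + (c1 - a1*y)*x1 + (c2 - a2*y)*x2 = 14*2.4 + 2.6*0.0 + (-4.4)*5.0 = 33.6 + 0.0 - 22.0 = 11.6


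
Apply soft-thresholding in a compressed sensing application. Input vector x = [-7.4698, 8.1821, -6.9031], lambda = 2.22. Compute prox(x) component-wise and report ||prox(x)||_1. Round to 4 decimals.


Soft-thresholding with lambda = 2.22:
prox(-7.4698) = sign(-7.4698)*max(|-7.4698| - 2.22, 0) = -5.2498
prox(8.1821) = sign(8.1821)*max(|8.1821| - 2.22, 0) = 5.9621
prox(-6.9031) = sign(-6.9031)*max(|-6.9031| - 2.22, 0) = -4.6831
prox(x) = [-5.2498, 5.9621, -4.6831]
||prox(x)||_1 = 5.2498 + 5.9621 + 4.6831 = 15.895


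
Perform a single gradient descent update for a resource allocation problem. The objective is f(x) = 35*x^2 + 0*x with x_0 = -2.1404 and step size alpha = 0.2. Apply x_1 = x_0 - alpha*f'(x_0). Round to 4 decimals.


We compute the gradient at x_0 and apply the update.
f'(x) = 70*x + 0
f'(-2.1404) = 70*-2.1404 + 0 = -149.828
x_1 = -2.1404 - 0.2*-149.828 = 27.8252


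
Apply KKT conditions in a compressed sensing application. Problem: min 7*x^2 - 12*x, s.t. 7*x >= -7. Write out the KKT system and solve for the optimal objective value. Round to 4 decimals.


Step 1: Try lambda = 0 (constraint inactive).
Stationarity: 2*7*x - 12 = 0
x* = 12/(2*7) = 6/7 = 0.8571 (rounded; the exact value 6/7 is used below)
Check constraint: 7*0.8571 = 5.9997 >= -7 -- satisfied.
Step 2: Compute optimal value.
f(x*) = 7*(6/7)^2 - 12*(6/7) = -5.1429


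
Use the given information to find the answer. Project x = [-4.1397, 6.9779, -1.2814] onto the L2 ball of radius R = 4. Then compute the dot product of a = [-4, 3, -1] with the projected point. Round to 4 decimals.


Step 1: Compute ||x|| (intermediates to 6 decimals).
||x|| = sqrt((-4.1397)^2 + 6.9779^2 + (-1.2814)^2) = 8.214024
Step 2: Project.
Since ||x|| > R, scale = R/||x|| = 4/8.214024 = 0.486972, proj(x) = scale * x
proj(x) = [-2.015918, 3.398042, -0.624006]
Step 3: Dot product.
a^T * proj(x) = -4*(-2.015918) + 3*3.398042 - 1*(-0.624006) = 18.8818


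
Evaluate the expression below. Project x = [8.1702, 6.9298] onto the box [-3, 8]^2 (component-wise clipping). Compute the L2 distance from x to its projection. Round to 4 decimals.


Project each component onto [-3, 8].
clip(8.1702) = 8.0, clip(6.9298) = 6.9298
Projection = [8.0, 6.9298]
Squared diffs: [0.029, 0.0]
Distance = sqrt(0.029) = 0.1702


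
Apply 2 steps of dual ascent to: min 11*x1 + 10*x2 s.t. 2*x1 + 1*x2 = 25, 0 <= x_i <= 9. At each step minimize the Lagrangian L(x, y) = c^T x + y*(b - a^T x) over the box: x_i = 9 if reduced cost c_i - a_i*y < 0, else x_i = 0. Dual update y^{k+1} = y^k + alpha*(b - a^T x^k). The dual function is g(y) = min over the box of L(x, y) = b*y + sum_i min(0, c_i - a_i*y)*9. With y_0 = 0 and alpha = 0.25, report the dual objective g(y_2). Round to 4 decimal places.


Dual ascent for LP: min 11*x1 + 10*x2, 2*x1 + 1*x2 = 25, 0 <= x_i <= 9
Step 1: y^k = 0.0, reduced costs: (11.0, 10.0)
  x^k = (0.0, 0.0), subgradient = b - a^T x = 25.0
  y^{k+1} = 0.0 + 0.25*25.0 = 6.25
Step 2: y^k = 6.25, reduced costs: (-1.5, 3.75)
  x^k = (9.0, 0.0), subgradient = b - a^T x = 7.0
  y^{k+1} = 6.25 + 0.25*7.0 = 8.0
Dual objective at y_2 = 8.0: reduced costs (-5.0, 2.0), box minimizer x = (9.0, 0.0)
g(y_2) = b*y + (c1 - a1*y)*x1 + (c2 - a2*y)*x2 = 25*8.0 + (-5.0)*9.0 + 2.0*0.0 = 200.0 - 45.0 + 0.0 = 155.0


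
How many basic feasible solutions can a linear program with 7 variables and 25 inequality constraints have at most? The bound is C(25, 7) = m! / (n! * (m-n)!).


Each vertex corresponds to some choice of n active constraints out of m, so the number of vertices is at most C(m, n) = m! / (n!(m-n)!).
m = 25, n = 7
Numerator: 25 * 24 * 23 * 22 * 21 * 20 * 19
Denominator: 7! = 5040
C(25, 7) = 480700


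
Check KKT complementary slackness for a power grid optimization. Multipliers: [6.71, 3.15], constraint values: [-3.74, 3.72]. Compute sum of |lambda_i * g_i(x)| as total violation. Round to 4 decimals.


KKT complementary slackness check:
lambda_1 * g_1 = 6.71 * -3.74 = -25.0954
lambda_2 * g_2 = 3.15 * 3.72 = 11.718
Total violation = 25.0954 + 11.718 = 36.8134


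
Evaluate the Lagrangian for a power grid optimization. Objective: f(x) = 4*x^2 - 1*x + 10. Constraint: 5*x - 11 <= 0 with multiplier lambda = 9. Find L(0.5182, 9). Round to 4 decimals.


Step 1: Evaluate f(x).
f(0.5182) = 4*0.5182^2 - 1*0.5182 + 10 = 10.5559
Step 2: Evaluate g(x).
g(0.5182) = 5*0.5182 - 11 = -8.409
Step 3: Compute Lagrangian.
L = 10.5559 + 9*-8.409 = -65.1251


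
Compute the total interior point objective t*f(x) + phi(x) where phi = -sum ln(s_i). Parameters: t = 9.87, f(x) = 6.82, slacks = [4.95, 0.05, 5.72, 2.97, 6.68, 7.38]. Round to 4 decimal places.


Step 1: Compute log-barrier.
ln values: [1.5994, -2.9957, 1.744, 1.0886, 1.8991, 1.9988]
phi = -(1.5994 - 2.9957 + 1.744 + 1.0886 + 1.8991 + 1.9988) = -5.3341
Step 2: Compute augmented objective.
t*f(x) = 9.87*6.82 = 67.3134
Total = 67.3134 - 5.3341 = 61.9793


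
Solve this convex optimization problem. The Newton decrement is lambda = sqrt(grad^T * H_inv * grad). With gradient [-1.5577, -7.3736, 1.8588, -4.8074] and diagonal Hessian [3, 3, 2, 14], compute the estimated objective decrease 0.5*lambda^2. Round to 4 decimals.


Step 1: H is diagonal, so H^(-1) * g = [-0.5192, -2.4579, 0.9294, -0.3434].
Step 2: g^T H^(-1) g = sum_i g_i^2 / H_ii
  = (-1.5577)^2/3 + (-7.3736)^2/3 + (1.8588)^2/2 + (-4.8074)^2/14
  = 0.8088 + 18.1233 + 1.7276 + 1.6508 = 22.3105
Step 3: Objective decrease = 0.5 * g^T H^(-1) g = 11.1552


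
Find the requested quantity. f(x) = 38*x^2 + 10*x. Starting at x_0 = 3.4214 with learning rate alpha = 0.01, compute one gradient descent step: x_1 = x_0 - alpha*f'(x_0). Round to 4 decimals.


We compute the gradient at x_0 and apply the update.
f'(x) = 76*x + 10
f'(3.4214) = 76*3.4214 + 10 = 270.0264
x_1 = 3.4214 - 0.01*270.0264 = 0.7211


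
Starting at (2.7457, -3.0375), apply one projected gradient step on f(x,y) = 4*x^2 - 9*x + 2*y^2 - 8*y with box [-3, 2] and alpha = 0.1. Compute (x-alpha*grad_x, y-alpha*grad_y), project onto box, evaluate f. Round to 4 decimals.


Step 1: Compute gradient at (2.7457, -3.0375).
grad_x = 2*4*2.7457 - 9 = 12.9656
grad_y = 2*2*-3.0375 - 8 = -20.15
Step 2: Gradient step.
x_raw = 2.7457 - 0.1*12.9656 = 1.4491
y_raw = -3.0375 - 0.1*-20.15 = -1.0225
Step 3: Project onto [-3, 2].
x_proj = clip(1.4491) = 1.4491
y_proj = clip(-1.0225) = -1.0225
Step 4: Evaluate f.
f(1.4491, -1.0225) = 5.6288


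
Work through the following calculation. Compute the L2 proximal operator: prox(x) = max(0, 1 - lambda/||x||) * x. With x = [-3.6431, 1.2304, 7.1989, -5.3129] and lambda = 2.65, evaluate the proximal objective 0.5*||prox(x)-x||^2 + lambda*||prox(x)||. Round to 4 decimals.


Step 1: Compute ||x||.
||x|| = 9.7384
Step 2: Compute scaling factor.
scale = max(0, 1 - 2.65/9.7384) = 0.7279
Step 3: prox(x) = [-2.6517, 0.8956, 5.24, -3.8672]
||prox(x)|| = 7.0884
Step 4: Proximal objective.
0.5*||prox-x||^2 = 3.5113
lambda*||prox|| = 18.7843
Total = 22.2956


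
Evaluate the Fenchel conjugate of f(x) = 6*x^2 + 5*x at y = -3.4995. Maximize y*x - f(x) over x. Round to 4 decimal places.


f*(y) = sup_x {y*x - a*x^2 - b*x} = sup_x {(y-b)*x - a*x^2}
FOC: (y - b) - 2a*x = 0 => x* = (y - b)/(2a)
x* = (-3.4995 - 5)/(2*6) = -0.7083
f*(-3.4995) = (y-b)^2/(4a) = (-3.4995 - 5)^2/(4*6)
= 72.2415/24 = 3.0101


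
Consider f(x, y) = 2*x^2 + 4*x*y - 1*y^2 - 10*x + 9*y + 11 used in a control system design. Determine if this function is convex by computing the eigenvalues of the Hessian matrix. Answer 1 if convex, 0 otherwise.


The Hessian of f(x,y) = 2*x^2 + 4*x*y - 1*y^2 - 10*x + 9*y + 11 is:
H = [[4, 4], [4, -2]]
Trace = 4 - 2 = 2
Determinant = 4*-2 - (4)^2 = -24
Discriminant = (2)^2 - 4*-24 = 100.0
Eigenvalues: lambda_1 = -4.0, lambda_2 = 6.0
The function is not convex.

0


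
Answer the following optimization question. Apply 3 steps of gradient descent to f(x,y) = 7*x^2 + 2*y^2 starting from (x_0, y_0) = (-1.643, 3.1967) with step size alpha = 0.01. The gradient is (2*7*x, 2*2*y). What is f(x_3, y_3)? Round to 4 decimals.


Gradient descent on f(x,y) = 7*x^2 + 2*y^2.
Starting point: (-1.643, 3.1967), alpha = 0.01
Step 1: grad_x = 2*7*-1.643 = -23.002, grad_y = 2*2*3.1967 = 12.7868
  x_1 = -1.643 - 0.01*-23.002 = -1.413
  y_1 = 3.1967 - 0.01*12.7868 = 3.0688
Step 2: grad_x = 2*7*-1.413 = -19.7817, grad_y = 2*2*3.0688 = 12.2753
  x_2 = -1.413 - 0.01*-19.7817 = -1.2152
  y_2 = 3.0688 - 0.01*12.2753 = 2.9461
Step 3: grad_x = 2*7*-1.2152 = -17.0123, grad_y = 2*2*2.9461 = 11.7843
  x_3 = -1.2152 - 0.01*-17.0123 = -1.045
  y_3 = 2.9461 - 0.01*11.7843 = 2.8282
f(-1.045, 2.8282) = 7*(-1.045)^2 + 2*2.8282^2 = 23.6426


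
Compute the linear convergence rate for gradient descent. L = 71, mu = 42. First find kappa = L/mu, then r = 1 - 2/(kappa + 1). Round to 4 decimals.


Step 1: Compute the condition number.
kappa = L/mu = 71/42 = 1.6905
Step 2: Compute the convergence rate.
r = 1 - 2/(kappa + 1) = 1 - 2*mu/(L + mu) = (L - mu)/(L + mu) = 29/113 = 0.2566


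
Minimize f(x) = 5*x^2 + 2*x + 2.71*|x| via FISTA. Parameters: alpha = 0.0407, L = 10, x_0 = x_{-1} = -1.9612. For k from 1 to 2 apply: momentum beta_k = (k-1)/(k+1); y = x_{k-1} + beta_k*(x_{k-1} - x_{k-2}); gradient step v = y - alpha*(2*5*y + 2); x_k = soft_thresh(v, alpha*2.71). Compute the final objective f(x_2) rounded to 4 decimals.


FISTA on f(x) = 5*x^2 + 2*x + 2.71*|x|
L = 10, alpha = 0.0407
Iteration 1: beta = 0.0, y = -1.9612 + 0.0*(-1.9612 + 1.9612) = -1.9612
  grad(y) = -17.612, v = y - alpha*grad = -1.2444
  prox(v) = soft_thresh(-1.2444, 0.1103) = -1.1341
Iteration 2: beta = 0.3333, y = -1.1341 + 0.3333*(-1.1341 + 1.9612) = -0.8584
  grad(y) = -6.5839, v = y - alpha*grad = -0.5904
  prox(v) = soft_thresh(-0.5904, 0.1103) = -0.4801
f(x_2) = 5*(-0.4801)^2 + 2*(-0.4801) + 2.71*|-0.4801| = 1.4935


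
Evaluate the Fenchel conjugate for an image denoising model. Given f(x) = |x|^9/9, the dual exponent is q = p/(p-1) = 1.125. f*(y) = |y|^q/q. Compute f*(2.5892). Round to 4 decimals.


The conjugate exponent q satisfies 1/p + 1/q = 1.
p = 9, so q = 9/(9 - 1) = 1.125
|y|^q = 2.5892^1.125 = 2.9162
f*(2.5892) = 2.9162 / 1.125 = 2.5921


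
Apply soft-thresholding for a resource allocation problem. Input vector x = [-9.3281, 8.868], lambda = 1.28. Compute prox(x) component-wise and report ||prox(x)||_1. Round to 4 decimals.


Soft-thresholding with lambda = 1.28:
prox(-9.3281) = sign(-9.3281)*max(|-9.3281| - 1.28, 0) = -8.0481
prox(8.868) = sign(8.868)*max(|8.868| - 1.28, 0) = 7.588
prox(x) = [-8.0481, 7.588]
||prox(x)||_1 = 8.0481 + 7.588 = 15.6361


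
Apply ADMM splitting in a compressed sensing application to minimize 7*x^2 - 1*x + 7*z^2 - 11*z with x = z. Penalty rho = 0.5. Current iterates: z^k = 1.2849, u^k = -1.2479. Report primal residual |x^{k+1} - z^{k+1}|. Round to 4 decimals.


ADMM iteration with rho = 0.5, z^k = 1.2849, u^k = -1.2479
Step 1: x-update.
Minimize 7*x^2 - 1*x + (0.5/2)*(x - 1.2849 - 1.2479)^2
FOC: (2*7 + 0.5)*x = 1 + 0.5*(1.2849 + 1.2479)
x^{k+1} = 0.1563
Step 2: z-update.
Minimize 7*z^2 - 11*z + (0.5/2)*(0.1563 - z - 1.2479)^2
FOC: (2*7 + 0.5)*z = 11 + 0.5*(0.1563 - 1.2479)
z^{k+1} = 0.721
Step 3: u-update.
u^{k+1} = -1.2479 + 0.1563 - 0.721 = -1.8126
Step 4: Primal residual = |0.1563 - 0.721| = 0.5647


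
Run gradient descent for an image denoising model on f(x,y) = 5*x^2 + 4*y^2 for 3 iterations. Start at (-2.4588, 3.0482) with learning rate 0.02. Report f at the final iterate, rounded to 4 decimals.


Gradient descent on f(x,y) = 5*x^2 + 4*y^2.
Starting point: (-2.4588, 3.0482), alpha = 0.02
Step 1: grad_x = 2*5*-2.4588 = -24.588, grad_y = 2*4*3.0482 = 24.3856
  x_1 = -2.4588 - 0.02*-24.588 = -1.967
  y_1 = 3.0482 - 0.02*24.3856 = 2.5605
Step 2: grad_x = 2*5*-1.967 = -19.6704, grad_y = 2*4*2.5605 = 20.4839
  x_2 = -1.967 - 0.02*-19.6704 = -1.5736
  y_2 = 2.5605 - 0.02*20.4839 = 2.1508
Step 3: grad_x = 2*5*-1.5736 = -15.7363, grad_y = 2*4*2.1508 = 17.2065
  x_3 = -1.5736 - 0.02*-15.7363 = -1.2589
  y_3 = 2.1508 - 0.02*17.2065 = 1.8067
f(-1.2589, 1.8067) = 5*(-1.2589)^2 + 4*1.8067^2 = 20.9806


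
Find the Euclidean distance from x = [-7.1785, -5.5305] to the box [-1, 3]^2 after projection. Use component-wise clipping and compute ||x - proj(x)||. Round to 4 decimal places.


Project each component onto [-1, 3].
clip(-7.1785) = -1.0, clip(-5.5305) = -1.0
Projection = [-1.0, -1.0]
Squared diffs: [38.1739, 20.5254]
Distance = sqrt(58.6993) = 7.6615


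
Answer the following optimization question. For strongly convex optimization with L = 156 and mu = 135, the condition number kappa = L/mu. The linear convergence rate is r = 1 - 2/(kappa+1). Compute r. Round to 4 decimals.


Step 1: Compute the condition number.
kappa = L/mu = 156/135 = 1.1556
Step 2: Compute the convergence rate.
r = 1 - 2/(kappa + 1) = 1 - 2*mu/(L + mu) = (L - mu)/(L + mu) = 21/291 = 0.0722


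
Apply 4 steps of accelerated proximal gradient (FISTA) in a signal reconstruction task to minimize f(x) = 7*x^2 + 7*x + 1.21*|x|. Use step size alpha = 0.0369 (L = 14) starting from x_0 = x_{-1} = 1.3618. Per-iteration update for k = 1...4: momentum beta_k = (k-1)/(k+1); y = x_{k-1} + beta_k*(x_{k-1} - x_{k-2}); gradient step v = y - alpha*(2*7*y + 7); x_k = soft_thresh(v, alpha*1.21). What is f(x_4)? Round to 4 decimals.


FISTA on f(x) = 7*x^2 + 7*x + 1.21*|x|
L = 14, alpha = 0.0369
Iteration 1: beta = 0.0, y = 1.3618 + 0.0*(1.3618 - 1.3618) = 1.3618
  grad(y) = 26.0652, v = y - alpha*grad = 0.4
  prox(v) = soft_thresh(0.4, 0.0446) = 0.3553
Iteration 2: beta = 0.3333, y = 0.3553 + 0.3333*(0.3553 - 1.3618) = 0.0199
  grad(y) = 7.278, v = y - alpha*grad = -0.2487
  prox(v) = soft_thresh(-0.2487, 0.0446) = -0.2041
Iteration 3: beta = 0.5, y = -0.2041 + 0.5*(-0.2041 - 0.3553) = -0.4837
  grad(y) = 0.2275, v = y - alpha*grad = -0.4921
  prox(v) = soft_thresh(-0.4921, 0.0446) = -0.4475
Iteration 4: beta = 0.6, y = -0.4475 + 0.6*(-0.4475 + 0.2041) = -0.5936
  grad(y) = -1.3099, v = y - alpha*grad = -0.5452
  prox(v) = soft_thresh(-0.5452, 0.0446) = -0.5006
f(x_4) = 7*(-0.5006)^2 + 7*(-0.5006) + 1.21*|-0.5006| = -1.1443


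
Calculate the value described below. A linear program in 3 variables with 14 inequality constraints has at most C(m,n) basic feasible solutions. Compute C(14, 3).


Each vertex corresponds to some choice of n active constraints out of m, so the number of vertices is at most C(m, n) = m! / (n!(m-n)!).
m = 14, n = 3
Numerator: 14 * 13 * 12
Denominator: 3! = 6
C(14, 3) = 364


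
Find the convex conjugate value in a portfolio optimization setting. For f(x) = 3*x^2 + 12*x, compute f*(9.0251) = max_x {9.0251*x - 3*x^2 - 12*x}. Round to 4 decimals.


f*(y) = sup_x {y*x - a*x^2 - b*x} = sup_x {(y-b)*x - a*x^2}
FOC: (y - b) - 2a*x = 0 => x* = (y - b)/(2a)
x* = (9.0251 - 12)/(2*3) = -0.4958
f*(9.0251) = (y-b)^2/(4a) = (9.0251 - 12)^2/(4*3)
= 8.85/12 = 0.7375


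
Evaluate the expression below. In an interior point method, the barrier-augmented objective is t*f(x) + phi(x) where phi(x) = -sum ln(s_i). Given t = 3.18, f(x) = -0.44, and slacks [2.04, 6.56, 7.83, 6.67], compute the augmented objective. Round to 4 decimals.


Step 1: Compute log-barrier.
ln values: [0.7129, 1.881, 2.058, 1.8976]
phi = -(0.7129 + 1.881 + 2.058 + 1.8976) = -6.5495
Step 2: Compute augmented objective.
t*f(x) = 3.18*-0.44 = -1.3992
Total = -1.3992 - 6.5495 = -7.9487


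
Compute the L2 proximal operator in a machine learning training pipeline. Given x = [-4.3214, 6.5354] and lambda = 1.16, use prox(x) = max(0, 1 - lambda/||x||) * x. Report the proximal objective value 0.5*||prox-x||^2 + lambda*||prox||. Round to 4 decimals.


Step 1: Compute ||x||.
||x|| = 7.8349
Step 2: Compute scaling factor.
scale = max(0, 1 - 1.16/7.8349) = 0.8519
Step 3: prox(x) = [-3.6816, 5.5678]
||prox(x)|| = 6.6749
Step 4: Proximal objective.
0.5*||prox-x||^2 = 0.6728
lambda*||prox|| = 7.7429
Total = 8.4157


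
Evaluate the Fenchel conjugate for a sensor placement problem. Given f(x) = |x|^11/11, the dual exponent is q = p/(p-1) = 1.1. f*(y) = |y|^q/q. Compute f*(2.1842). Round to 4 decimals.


The conjugate exponent q satisfies 1/p + 1/q = 1.
p = 11, so q = 11/(11 - 1) = 1.1
|y|^q = 2.1842^1.1 = 2.3617
f*(2.1842) = 2.3617 / 1.1 = 2.147


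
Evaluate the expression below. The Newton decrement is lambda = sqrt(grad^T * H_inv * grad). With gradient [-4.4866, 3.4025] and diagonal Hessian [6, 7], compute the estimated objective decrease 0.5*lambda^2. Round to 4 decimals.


Step 1: H is diagonal, so H^(-1) * g = [-0.7478, 0.4861].
Step 2: g^T H^(-1) g = sum_i g_i^2 / H_ii
  = (-4.4866)^2/6 + (3.4025)^2/7
  = 3.3549 + 1.6539 = 5.0088
Step 3: Objective decrease = 0.5 * g^T H^(-1) g = 2.5044


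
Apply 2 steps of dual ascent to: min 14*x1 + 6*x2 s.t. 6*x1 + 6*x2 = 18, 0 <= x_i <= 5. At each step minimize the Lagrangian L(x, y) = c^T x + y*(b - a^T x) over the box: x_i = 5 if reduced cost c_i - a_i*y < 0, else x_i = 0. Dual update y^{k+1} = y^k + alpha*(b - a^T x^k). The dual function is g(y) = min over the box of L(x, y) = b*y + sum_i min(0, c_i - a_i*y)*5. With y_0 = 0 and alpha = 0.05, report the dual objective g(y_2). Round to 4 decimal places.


Dual ascent for LP: min 14*x1 + 6*x2, 6*x1 + 6*x2 = 18, 0 <= x_i <= 5
Step 1: y^k = 0.0, reduced costs: (14.0, 6.0)
  x^k = (0.0, 0.0), subgradient = b - a^T x = 18.0
  y^{k+1} = 0.0 + 0.05*18.0 = 0.9
Step 2: y^k = 0.9, reduced costs: (8.6, 0.6)
  x^k = (0.0, 0.0), subgradient = b - a^T x = 18.0
  y^{k+1} = 0.9 + 0.05*18.0 = 1.8
Dual objective at y_2 = 1.8: reduced costs (3.2, -4.8), box minimizer x = (0.0, 5.0)
g(y_2) = b*y + (c1 - a1*y)*x1 + (c2 - a2*y)*x2 = 18*1.8 + 3.2*0.0 + (-4.8)*5.0 = 32.4 + 0.0 - 24.0 = 8.4


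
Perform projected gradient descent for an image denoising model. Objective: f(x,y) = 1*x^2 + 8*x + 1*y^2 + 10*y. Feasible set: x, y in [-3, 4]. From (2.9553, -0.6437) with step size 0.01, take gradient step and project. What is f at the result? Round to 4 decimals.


Step 1: Compute gradient at (2.9553, -0.6437).
grad_x = 2*1*2.9553 + 8 = 13.9106
grad_y = 2*1*-0.6437 + 10 = 8.7126
Step 2: Gradient step.
x_raw = 2.9553 - 0.01*13.9106 = 2.8162
y_raw = -0.6437 - 0.01*8.7126 = -0.7308
Step 3: Project onto [-3, 4].
x_proj = clip(2.8162) = 2.8162
y_proj = clip(-0.7308) = -0.7308
Step 4: Evaluate f.
f(2.8162, -0.7308) = 23.6863


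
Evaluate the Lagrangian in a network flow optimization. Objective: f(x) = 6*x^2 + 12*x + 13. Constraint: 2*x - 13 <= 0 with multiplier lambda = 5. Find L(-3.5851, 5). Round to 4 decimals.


Step 1: Evaluate f(x).
f(-3.5851) = 6*(-3.5851)^2 + 12*(-3.5851) + 13 = 47.0965
Step 2: Evaluate g(x).
g(-3.5851) = 2*-3.5851 - 13 = -20.1702
Step 3: Compute Lagrangian.
L = 47.0965 + 5*-20.1702 = -53.7545


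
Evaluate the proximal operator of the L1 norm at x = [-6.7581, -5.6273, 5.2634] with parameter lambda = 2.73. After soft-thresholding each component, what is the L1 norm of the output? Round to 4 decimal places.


Soft-thresholding with lambda = 2.73:
prox(-6.7581) = sign(-6.7581)*max(|-6.7581| - 2.73, 0) = -4.0281
prox(-5.6273) = sign(-5.6273)*max(|-5.6273| - 2.73, 0) = -2.8973
prox(5.2634) = sign(5.2634)*max(|5.2634| - 2.73, 0) = 2.5334
prox(x) = [-4.0281, -2.8973, 2.5334]
||prox(x)||_1 = 4.0281 + 2.8973 + 2.5334 = 9.4588


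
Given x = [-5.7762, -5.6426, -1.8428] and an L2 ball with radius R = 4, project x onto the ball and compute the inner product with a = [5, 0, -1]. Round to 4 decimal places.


Step 1: Compute ||x|| (intermediates to 6 decimals).
||x|| = sqrt((-5.7762)^2 + (-5.6426)^2 + (-1.8428)^2) = 8.282471
Step 2: Project.
Since ||x|| > R, scale = R/||x|| = 4/8.282471 = 0.482948, proj(x) = scale * x
proj(x) = [-2.789604, -2.725082, -0.889977]
Step 3: Dot product.
a^T * proj(x) = 5*(-2.789604) + 0*(-2.725082) - 1*(-0.889977) = -13.058


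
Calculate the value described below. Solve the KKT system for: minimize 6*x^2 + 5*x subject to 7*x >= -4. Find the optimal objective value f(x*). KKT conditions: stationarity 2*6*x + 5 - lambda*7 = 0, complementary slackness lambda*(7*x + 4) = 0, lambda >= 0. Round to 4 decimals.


Step 1: Try lambda = 0 (constraint inactive).
Stationarity: 2*6*x + 5 = 0
x* = -5/(2*6) = -5/12 = -0.4167 (rounded; the exact value -5/12 is used below)
Check constraint: 7*-0.4167 = -2.9169 >= -4 -- satisfied.
Step 2: Compute optimal value.
f(x*) = 6*(-5/12)^2 + 5*(-5/12) = -1.0417


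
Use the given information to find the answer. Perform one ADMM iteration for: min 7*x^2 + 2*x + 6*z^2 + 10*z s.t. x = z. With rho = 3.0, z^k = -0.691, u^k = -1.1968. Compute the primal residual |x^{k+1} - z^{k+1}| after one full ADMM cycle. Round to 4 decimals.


ADMM iteration with rho = 3.0, z^k = -0.691, u^k = -1.1968
Step 1: x-update.
Minimize 7*x^2 + 2*x + (3.0/2)*(x + 0.691 - 1.1968)^2
FOC: (2*7 + 3.0)*x = -2 + 3.0*(-0.691 + 1.1968)
x^{k+1} = -0.0284
Step 2: z-update.
Minimize 6*z^2 + 10*z + (3.0/2)*(-0.0284 - z - 1.1968)^2
FOC: (2*6 + 3.0)*z = -10 + 3.0*(-0.0284 - 1.1968)
z^{k+1} = -0.9117
Step 3: u-update.
u^{k+1} = -1.1968 - 0.0284 + 0.9117 = -0.3135
Step 4: Primal residual = |-0.0284 + 0.9117| = 0.8833


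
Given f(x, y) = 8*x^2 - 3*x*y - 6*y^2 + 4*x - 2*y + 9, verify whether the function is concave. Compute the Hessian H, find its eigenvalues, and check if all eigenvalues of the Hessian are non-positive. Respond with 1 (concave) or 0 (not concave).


The Hessian of f(x,y) = 8*x^2 - 3*x*y - 6*y^2 + 4*x - 2*y + 9 is:
H = [[16, -3], [-3, -12]]
Trace = 16 - 12 = 4
Determinant = 16*-12 - (-3)^2 = -201
Discriminant = (4)^2 - 4*-201 = 820.0
Eigenvalues: lambda_1 = -12.3178, lambda_2 = 16.3178
The function is not concave.

0


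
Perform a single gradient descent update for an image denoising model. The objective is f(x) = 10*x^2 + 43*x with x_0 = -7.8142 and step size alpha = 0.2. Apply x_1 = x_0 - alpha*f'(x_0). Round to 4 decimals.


We compute the gradient at x_0 and apply the update.
f'(x) = 20*x + 43
f'(-7.8142) = 20*-7.8142 + 43 = -113.284
x_1 = -7.8142 - 0.2*-113.284 = 14.8426


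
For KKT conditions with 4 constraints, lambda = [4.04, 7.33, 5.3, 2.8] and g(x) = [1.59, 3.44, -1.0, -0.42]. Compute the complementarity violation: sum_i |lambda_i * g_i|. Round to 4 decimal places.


KKT complementary slackness check:
lambda_1 * g_1 = 4.04 * 1.59 = 6.4236
lambda_2 * g_2 = 7.33 * 3.44 = 25.2152
lambda_3 * g_3 = 5.3 * -1.0 = -5.3
lambda_4 * g_4 = 2.8 * -0.42 = -1.176
Total violation = 6.4236 + 25.2152 + 5.3 + 1.176 = 38.1148


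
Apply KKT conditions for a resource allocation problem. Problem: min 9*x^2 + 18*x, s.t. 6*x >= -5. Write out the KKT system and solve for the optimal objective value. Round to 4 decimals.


Step 1: Try lambda = 0 (constraint inactive).
x_unc = -18/(2*9) = -1.0
Check: 6*-1.0 = -6.0 < -5 -- violated!
Step 2: Constraint must be active: 6*x = -5
x* = -5/6 = -0.8333 (rounded; the exact value -5/6 is used below)
lambda = (2*9*(-5/6) + 18)/6 = 0.5
Step 3: Compute optimal value.
f(x*) = 9*(-5/6)^2 + 18*(-5/6) = -8.75


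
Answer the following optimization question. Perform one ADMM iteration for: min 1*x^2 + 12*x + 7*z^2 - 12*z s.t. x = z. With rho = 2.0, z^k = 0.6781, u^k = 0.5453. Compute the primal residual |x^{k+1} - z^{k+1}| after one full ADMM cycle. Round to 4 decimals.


ADMM iteration with rho = 2.0, z^k = 0.6781, u^k = 0.5453
Step 1: x-update.
Minimize 1*x^2 + 12*x + (2.0/2)*(x - 0.6781 + 0.5453)^2
FOC: (2*1 + 2.0)*x = -12 + 2.0*(0.6781 - 0.5453)
x^{k+1} = -2.9336
Step 2: z-update.
Minimize 7*z^2 - 12*z + (2.0/2)*(-2.9336 - z + 0.5453)^2
FOC: (2*7 + 2.0)*z = 12 + 2.0*(-2.9336 + 0.5453)
z^{k+1} = 0.4515
Step 3: u-update.
u^{k+1} = 0.5453 - 2.9336 - 0.4515 = -2.8398
Step 4: Primal residual = |-2.9336 - 0.4515| = 3.3851


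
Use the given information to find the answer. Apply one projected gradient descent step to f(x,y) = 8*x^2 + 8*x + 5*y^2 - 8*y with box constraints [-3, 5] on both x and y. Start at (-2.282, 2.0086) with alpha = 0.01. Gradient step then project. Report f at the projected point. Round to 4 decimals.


Step 1: Compute gradient at (-2.282, 2.0086).
grad_x = 2*8*-2.282 + 8 = -28.512
grad_y = 2*5*2.0086 - 8 = 12.086
Step 2: Gradient step.
x_raw = -2.282 - 0.01*-28.512 = -1.9969
y_raw = 2.0086 - 0.01*12.086 = 1.8877
Step 3: Project onto [-3, 5].
x_proj = clip(-1.9969) = -1.9969
y_proj = clip(1.8877) = 1.8877
Step 4: Evaluate f.
f(-1.9969, 1.8877) = 18.6411
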